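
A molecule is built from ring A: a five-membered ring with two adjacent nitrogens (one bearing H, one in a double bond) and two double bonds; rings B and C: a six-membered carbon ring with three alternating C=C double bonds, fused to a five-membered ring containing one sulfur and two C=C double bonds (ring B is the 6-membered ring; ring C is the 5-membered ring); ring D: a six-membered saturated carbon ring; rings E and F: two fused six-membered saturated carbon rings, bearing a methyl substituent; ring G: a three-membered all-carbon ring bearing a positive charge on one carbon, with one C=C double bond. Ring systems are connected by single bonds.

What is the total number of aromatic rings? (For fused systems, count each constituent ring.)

Ring A has a continuous p-orbital overlap around the ring; 2 ring double bonds (4 π electrons) plus a heteroatom lone pair (2) give 6 π electrons. Since 6 = 4n+2 (n=1), ring A is aromatic (pyrazole).
Rings B and C form a fused bicyclic system (with one sulfur) with 9 sp² atoms and 10 π electrons from ring double bonds plus a heteroatom lone pair. 10 = 4(2)+2, so the system is aromatic and both rings count as aromatic (benzothiophene).
Ring D has only sp³ atoms, so it is not fully conjugated — not aromatic (cyclohexane).
Ring E has only sp³ atoms, so it is not fully conjugated — not aromatic (cyclohexane ring).
Ring F has only sp³ atoms, so it is not fully conjugated — not aromatic (cyclohexane ring).
Ring G has a continuous p-orbital overlap around the ring; 1 ring double bond (2 π electrons) plus the carbocation's empty p orbital (0, but keeps the ring conjugated) give 2 π electrons. Since 2 = 4n+2 (n=0), ring G is aromatic (cyclopropenyl cation).
Aromatic: A, B, C, G. Total: 4.

4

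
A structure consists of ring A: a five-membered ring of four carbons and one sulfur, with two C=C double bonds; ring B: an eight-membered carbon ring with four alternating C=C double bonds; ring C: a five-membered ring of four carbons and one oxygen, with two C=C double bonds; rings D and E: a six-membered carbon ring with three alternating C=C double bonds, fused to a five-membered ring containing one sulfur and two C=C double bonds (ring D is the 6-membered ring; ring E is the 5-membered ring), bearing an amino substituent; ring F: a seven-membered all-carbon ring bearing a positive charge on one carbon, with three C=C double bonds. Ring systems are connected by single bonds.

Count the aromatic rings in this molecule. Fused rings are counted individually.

5

Ring A is fully conjugated (every ring atom contributes a p orbital); 2 ring double bonds (4 π electrons) plus a heteroatom lone pair (2) give 6 π electrons. 6 = 4(1)+2, so ring A is aromatic (thiophene).
Ring B has only sp² ring atoms; a planar conformation would have a fully conjugated π system of 8 electrons. But 8 = 4(2), which is 4n not 4n+2, so ring B is not aromatic (cyclooctatetraene) — cyclooctatetraene distorts into a non-planar tub to avoid antiaromaticity.
Ring C has a continuous p-orbital overlap around the ring; 2 ring double bonds (4 π electrons) plus a heteroatom lone pair (2) give 6 π electrons. That satisfies 4n+2 with n=1, so ring C is aromatic (furan).
Rings D and E form a fused bicyclic system (with one sulfur) with 9 sp² atoms and 10 π electrons from ring double bonds plus a heteroatom lone pair. 10 = 4(2)+2, so the system is aromatic and both rings count as aromatic (benzothiophene).
Ring F is fully conjugated (every ring atom contributes a p orbital); 3 ring double bonds (6 π electrons) plus the carbocation's empty p orbital (0, but keeps the ring conjugated) give 6 π electrons. That satisfies 4n+2 with n=1, so ring F is aromatic (tropylium cation).
Aromatic: A, C, D, E, F. Total: 5.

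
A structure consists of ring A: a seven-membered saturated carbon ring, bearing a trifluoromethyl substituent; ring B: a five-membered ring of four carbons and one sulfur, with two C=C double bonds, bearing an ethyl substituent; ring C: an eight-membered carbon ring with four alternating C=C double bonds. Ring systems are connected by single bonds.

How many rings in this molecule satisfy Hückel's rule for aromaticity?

Ring A has only sp³ atoms, so it is not fully conjugated — not aromatic (cycloheptane).
Ring B has a continuous p-orbital overlap around the ring; 2 ring double bonds (4 π electrons) plus a heteroatom lone pair (2) give 6 π electrons. That satisfies 4n+2 with n=1, so ring B is aromatic (thiophene).
Ring C has only sp² ring atoms; a planar conformation would have a fully conjugated π system of 8 electrons. But 8 = 4(2), which is 4n not 4n+2, so ring C is not aromatic (cyclooctatetraene) — cyclooctatetraene distorts into a non-planar tub to avoid antiaromaticity.
Aromatic: B. Total: 1.

1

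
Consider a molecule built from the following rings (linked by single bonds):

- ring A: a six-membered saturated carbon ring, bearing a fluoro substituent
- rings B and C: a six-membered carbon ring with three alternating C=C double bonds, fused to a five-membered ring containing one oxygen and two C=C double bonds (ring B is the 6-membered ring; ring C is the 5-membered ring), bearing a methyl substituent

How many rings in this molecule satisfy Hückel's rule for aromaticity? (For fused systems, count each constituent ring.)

2

Ring A has only sp³ atoms, so it is not fully conjugated — not aromatic (cyclohexane).
Rings B and C form a fused bicyclic system (with one oxygen) with 9 sp² atoms and 10 π electrons from ring double bonds plus a heteroatom lone pair. 10 = 4(2)+2, so the system is aromatic and both rings count as aromatic (benzofuran).
Aromatic: B, C. Total: 2.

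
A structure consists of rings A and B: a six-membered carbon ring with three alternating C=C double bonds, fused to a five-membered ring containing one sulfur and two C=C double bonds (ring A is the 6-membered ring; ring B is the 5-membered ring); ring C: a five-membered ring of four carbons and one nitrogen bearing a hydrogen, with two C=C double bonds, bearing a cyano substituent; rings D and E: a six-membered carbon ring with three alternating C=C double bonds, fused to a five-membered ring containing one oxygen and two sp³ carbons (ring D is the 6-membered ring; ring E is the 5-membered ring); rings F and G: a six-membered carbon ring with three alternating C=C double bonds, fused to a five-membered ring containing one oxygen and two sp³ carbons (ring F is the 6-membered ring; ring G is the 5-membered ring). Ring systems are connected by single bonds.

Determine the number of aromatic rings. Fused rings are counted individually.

Rings A and B form a fused bicyclic system (with one sulfur) with 9 sp² atoms and 10 π electrons from ring double bonds plus a heteroatom lone pair. 10 = 4(2)+2, so the system is aromatic and both rings count as aromatic (benzothiophene).
Ring C is fully conjugated (every ring atom contributes a p orbital); 2 ring double bonds (4 π electrons) plus a heteroatom lone pair (2) give 6 π electrons. That satisfies 4n+2 with n=1, so ring C is aromatic (pyrrole).
Ring D is fully conjugated (every ring atom contributes a p orbital); 3 ring double bonds give 6 π electrons. 6 = 4(1)+2, so ring D is aromatic (benzene ring).
Ring E has two sp³ carbons, so it is not fully conjugated — not aromatic (oxolane ring).
Ring F has a continuous p-orbital overlap around the ring; 3 ring double bonds give 6 π electrons. Since 6 = 4n+2 (n=1), ring F is aromatic (benzene ring).
Ring G has two sp³ carbons, so it is not fully conjugated — not aromatic (oxolane ring).
Aromatic: A, B, C, D, F. Total: 5.

5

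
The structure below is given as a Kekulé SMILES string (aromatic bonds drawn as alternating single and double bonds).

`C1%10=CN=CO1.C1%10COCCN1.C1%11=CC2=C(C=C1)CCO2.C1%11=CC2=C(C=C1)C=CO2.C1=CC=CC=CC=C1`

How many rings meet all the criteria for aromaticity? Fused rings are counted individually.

The SMILES encodes a five-membered ring with an oxygen at position 1 and a nitrogen at position 3 (in a C=N bond), with two double bonds; a six-membered saturated ring with an oxygen and an N–H nitrogen at positions 1 and 4; a six-membered carbon ring with three alternating C=C double bonds, fused to a five-membered ring containing one oxygen and two sp³ carbons; a six-membered carbon ring with three alternating C=C double bonds, fused to a five-membered ring containing one oxygen and two C=C double bonds; an eight-membered carbon ring with four alternating C=C double bonds.
The 5-membered ring with one oxygen and one =N– is planar and fully conjugated; 2 ring double bonds (4 π electrons) plus a heteroatom lone pair (2) give 6 π electrons. That satisfies 4n+2 with n=1, so it is aromatic (oxazole).
The 6-membered ring with one oxygen and one N–H (1,4) has only sp³ atoms, so it is not fully conjugated — not aromatic (morpholine).
The 6-membered ring is planar and fully conjugated; 3 ring double bonds give 6 π electrons. 6 = 4(1)+2, so it is aromatic (benzene ring).
The 5-membered ring with one oxygen has two sp³ carbons, so it is not fully conjugated — not aromatic (oxolane ring).
The fused 6/5-membered bicyclic (with one oxygen) is a single π system with 9 sp² atoms and 10 π electrons from ring double bonds plus a heteroatom lone pair. 10 = 4(2)+2, so the system is aromatic and both rings count as aromatic (benzofuran).
The 8-membered ring has only sp² ring atoms; a planar conformation would have a fully conjugated π system of 8 electrons. But 8 = 4(2), which is 4n not 4n+2, so it is not aromatic (cyclooctatetraene) — cyclooctatetraene distorts into a non-planar tub to avoid antiaromaticity.
4 of the 7 rings are aromatic. Total: 4.

4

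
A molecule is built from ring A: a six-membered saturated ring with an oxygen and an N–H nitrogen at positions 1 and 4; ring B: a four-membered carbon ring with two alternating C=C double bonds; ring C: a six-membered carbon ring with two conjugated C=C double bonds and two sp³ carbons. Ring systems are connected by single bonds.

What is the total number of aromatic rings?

Ring A has only sp³ atoms, so it is not fully conjugated — not aromatic (morpholine).
Ring B has only sp² ring atoms; a planar conformation would have a fully conjugated π system of 4 electrons. But 4 = 4(1), which is 4n not 4n+2, so ring B is not aromatic (cyclobutadiene) — cyclobutadiene is antiaromatic and distorts to a rectangle.
Ring C has two sp³ carbons, so it is not fully conjugated — not aromatic (1,3-cyclohexadiene).
No ring is aromatic. Total: 0.

0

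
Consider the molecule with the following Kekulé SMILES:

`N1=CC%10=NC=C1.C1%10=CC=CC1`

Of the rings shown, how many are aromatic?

The SMILES encodes a six-membered ring with nitrogens at positions 1 and 4 and three alternating double bonds; a five-membered carbon ring with two conjugated C=C double bonds and one sp³ carbon.
The 6-membered ring with two nitrogens (1,4) is planar and fully conjugated; 3 ring double bonds give 6 π electrons. 6 = 4(1)+2, so it is aromatic (pyrazine).
The 5-membered ring has one sp³ carbon, so it is not fully conjugated — not aromatic (cyclopentadiene).
1 of the 2 rings is aromatic. Total: 1.

1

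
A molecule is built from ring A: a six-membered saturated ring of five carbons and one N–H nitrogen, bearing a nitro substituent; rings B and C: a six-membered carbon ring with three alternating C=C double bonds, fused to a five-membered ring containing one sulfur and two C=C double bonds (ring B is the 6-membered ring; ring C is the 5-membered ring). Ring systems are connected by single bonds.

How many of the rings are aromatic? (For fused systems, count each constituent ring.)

2

Ring A has only sp³ atoms, so it is not fully conjugated — not aromatic (piperidine).
Rings B and C form a fused bicyclic system (with one sulfur) with 9 sp² atoms and 10 π electrons from ring double bonds plus a heteroatom lone pair. 10 = 4(2)+2, so the system is aromatic and both rings count as aromatic (benzothiophene).
Aromatic: B, C. Total: 2.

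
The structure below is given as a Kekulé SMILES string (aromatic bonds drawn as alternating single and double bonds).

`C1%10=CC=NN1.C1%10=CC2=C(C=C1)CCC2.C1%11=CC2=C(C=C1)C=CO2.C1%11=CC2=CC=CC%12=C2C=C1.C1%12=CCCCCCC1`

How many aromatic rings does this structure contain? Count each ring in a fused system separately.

The SMILES encodes a five-membered ring with two adjacent nitrogens (one bearing H, one in a double bond) and two double bonds; a six-membered carbon ring with three alternating C=C double bonds, fused to a saturated five-membered carbon ring; a six-membered carbon ring with three alternating C=C double bonds, fused to a five-membered ring containing one oxygen and two C=C double bonds; two fused six-membered carbon rings, each with three alternating C=C double bonds; an eight-membered carbon ring with one C=C double bond.
The 5-membered ring with two adjacent nitrogens (one N–H, one =N–) has a continuous p-orbital overlap around the ring; 2 ring double bonds (4 π electrons) plus a heteroatom lone pair (2) give 6 π electrons. Since 6 = 4n+2 (n=1), it is aromatic (pyrazole).
The 6-membered ring has a continuous p-orbital overlap around the ring; 3 ring double bonds give 6 π electrons. That satisfies 4n+2 with n=1, so it is aromatic (benzene ring).
The 5-membered ring has three sp³ carbons, so it is not fully conjugated — not aromatic (cyclopentane ring).
The fused 6/5-membered bicyclic (with one oxygen) is a single π system with 9 sp² atoms and 10 π electrons from ring double bonds plus a heteroatom lone pair. 10 = 4(2)+2, so the system is aromatic and both rings count as aromatic (benzofuran).
The fused 6/6-membered bicyclic is a single π system with 10 sp² atoms and 10 π electrons from ring double bonds. 10 = 4(2)+2, so the system is aromatic and both rings count as aromatic (naphthalene).
The 8-membered ring has six sp³ carbons, so it is not fully conjugated — not aromatic (cyclooctene).
6 of the 8 rings are aromatic. Total: 6.

6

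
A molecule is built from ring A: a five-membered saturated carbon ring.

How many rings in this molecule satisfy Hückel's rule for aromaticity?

0

Ring A has only sp³ atoms, so it is not fully conjugated — not aromatic (cyclopentane).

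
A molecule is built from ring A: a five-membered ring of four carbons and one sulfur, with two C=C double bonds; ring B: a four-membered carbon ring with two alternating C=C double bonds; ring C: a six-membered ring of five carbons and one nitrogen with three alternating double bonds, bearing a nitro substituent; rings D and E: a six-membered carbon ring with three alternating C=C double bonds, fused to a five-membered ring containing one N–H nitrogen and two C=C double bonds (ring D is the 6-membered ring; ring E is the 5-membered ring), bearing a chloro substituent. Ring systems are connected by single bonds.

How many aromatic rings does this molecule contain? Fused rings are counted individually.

Ring A has a continuous p-orbital overlap around the ring; 2 ring double bonds (4 π electrons) plus a heteroatom lone pair (2) give 6 π electrons. That satisfies 4n+2 with n=1, so ring A is aromatic (thiophene).
Ring B has only sp² ring atoms; a planar conformation would have a fully conjugated π system of 4 electrons. But 4 = 4(1), which is 4n not 4n+2, so ring B is not aromatic (cyclobutadiene) — cyclobutadiene is antiaromatic and distorts to a rectangle.
Ring C has a continuous p-orbital overlap around the ring; 3 ring double bonds give 6 π electrons. That satisfies 4n+2 with n=1, so ring C is aromatic (pyridine).
Rings D and E form a fused bicyclic system (with one N–H) with 9 sp² atoms and 10 π electrons from ring double bonds plus a heteroatom lone pair. 10 = 4(2)+2, so the system is aromatic and both rings count as aromatic (indole).
Aromatic: A, C, D, E. Total: 4.

4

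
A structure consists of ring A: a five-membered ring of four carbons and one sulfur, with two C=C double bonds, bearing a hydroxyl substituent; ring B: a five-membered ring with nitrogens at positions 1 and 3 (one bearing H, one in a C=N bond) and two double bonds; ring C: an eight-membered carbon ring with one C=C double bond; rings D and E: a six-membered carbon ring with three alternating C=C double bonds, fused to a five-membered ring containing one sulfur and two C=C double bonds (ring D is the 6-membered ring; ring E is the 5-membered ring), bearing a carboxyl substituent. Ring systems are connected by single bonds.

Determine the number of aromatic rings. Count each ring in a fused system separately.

Ring A is fully conjugated (every ring atom contributes a p orbital); 2 ring double bonds (4 π electrons) plus a heteroatom lone pair (2) give 6 π electrons. That satisfies 4n+2 with n=1, so ring A is aromatic (thiophene).
Ring B has a continuous p-orbital overlap around the ring; 2 ring double bonds (4 π electrons) plus a heteroatom lone pair (2) give 6 π electrons. Since 6 = 4n+2 (n=1), ring B is aromatic (imidazole).
Ring C has six sp³ carbons, so it is not fully conjugated — not aromatic (cyclooctene).
Rings D and E form a fused bicyclic system (with one sulfur) with 9 sp² atoms and 10 π electrons from ring double bonds plus a heteroatom lone pair. 10 = 4(2)+2, so the system is aromatic and both rings count as aromatic (benzothiophene).
Aromatic: A, B, D, E. Total: 4.

4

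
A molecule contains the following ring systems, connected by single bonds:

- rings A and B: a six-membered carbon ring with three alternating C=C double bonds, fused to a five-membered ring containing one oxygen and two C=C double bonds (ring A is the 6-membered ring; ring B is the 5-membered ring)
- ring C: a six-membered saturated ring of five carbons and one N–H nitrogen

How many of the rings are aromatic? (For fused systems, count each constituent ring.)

Rings A and B form a fused bicyclic system (with one oxygen) with 9 sp² atoms and 10 π electrons from ring double bonds plus a heteroatom lone pair. 10 = 4(2)+2, so the system is aromatic and both rings count as aromatic (benzofuran).
Ring C has only sp³ atoms, so it is not fully conjugated — not aromatic (piperidine).
Aromatic: A, B. Total: 2.

2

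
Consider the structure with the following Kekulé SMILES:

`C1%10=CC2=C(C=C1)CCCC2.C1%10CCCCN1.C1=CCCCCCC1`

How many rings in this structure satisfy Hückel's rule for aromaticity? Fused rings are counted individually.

The SMILES encodes a six-membered carbon ring with three alternating C=C double bonds, fused to a saturated six-membered carbon ring; a six-membered saturated ring of five carbons and one N–H nitrogen; an eight-membered carbon ring with one C=C double bond.
The 6-membered ring is fully conjugated (every ring atom contributes a p orbital); 3 ring double bonds give 6 π electrons. 6 = 4(1)+2, so it is aromatic (benzene ring).
The second 6-membered ring has four sp³ carbons, so it is not fully conjugated — not aromatic (cyclohexane ring).
The 6-membered ring with one N–H has only sp³ atoms, so it is not fully conjugated — not aromatic (piperidine).
The 8-membered ring has six sp³ carbons, so it is not fully conjugated — not aromatic (cyclooctene).
1 of the 4 rings is aromatic. Total: 1.

1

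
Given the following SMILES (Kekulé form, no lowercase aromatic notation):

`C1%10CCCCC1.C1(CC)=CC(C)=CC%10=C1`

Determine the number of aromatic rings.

1

The SMILES encodes a six-membered saturated carbon ring; a six-membered carbon ring with three alternating C=C double bonds.
The 6-membered ring has only sp³ atoms, so it is not fully conjugated — not aromatic (cyclohexane).
The second 6-membered ring is fully conjugated (every ring atom contributes a p orbital); 3 ring double bonds give 6 π electrons. That satisfies 4n+2 with n=1, so it is aromatic (benzene).
1 of the 2 rings is aromatic. Total: 1.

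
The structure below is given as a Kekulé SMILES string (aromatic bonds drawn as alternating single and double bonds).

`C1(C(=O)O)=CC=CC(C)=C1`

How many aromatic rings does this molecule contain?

The SMILES encodes a six-membered carbon ring with three alternating C=C double bonds.
The 6-membered ring is fully conjugated (every ring atom contributes a p orbital); 3 ring double bonds give 6 π electrons. 6 = 4(1)+2, so it is aromatic (benzene).

1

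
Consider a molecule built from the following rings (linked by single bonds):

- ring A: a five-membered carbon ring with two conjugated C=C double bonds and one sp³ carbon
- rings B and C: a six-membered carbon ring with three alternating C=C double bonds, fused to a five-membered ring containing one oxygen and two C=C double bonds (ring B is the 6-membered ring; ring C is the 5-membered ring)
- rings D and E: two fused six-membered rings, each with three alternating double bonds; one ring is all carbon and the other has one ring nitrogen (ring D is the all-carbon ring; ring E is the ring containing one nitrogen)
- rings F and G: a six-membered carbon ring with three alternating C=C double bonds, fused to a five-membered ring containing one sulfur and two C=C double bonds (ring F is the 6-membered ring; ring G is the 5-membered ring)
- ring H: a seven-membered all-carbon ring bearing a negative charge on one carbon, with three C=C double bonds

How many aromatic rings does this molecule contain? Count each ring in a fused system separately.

6

Ring A has one sp³ carbon, so it is not fully conjugated — not aromatic (cyclopentadiene).
Rings B and C form a fused bicyclic system (with one oxygen) with 9 sp² atoms and 10 π electrons from ring double bonds plus a heteroatom lone pair. 10 = 4(2)+2, so the system is aromatic and both rings count as aromatic (benzofuran).
Rings D and E form a fused bicyclic system (with one nitrogen) with 10 sp² atoms and 10 π electrons from ring double bonds. 10 = 4(2)+2, so the system is aromatic and both rings count as aromatic (quinoline).
Rings F and G form a fused bicyclic system (with one sulfur) with 9 sp² atoms and 10 π electrons from ring double bonds plus a heteroatom lone pair. 10 = 4(2)+2, so the system is aromatic and both rings count as aromatic (benzothiophene).
Ring H has only sp² ring atoms; a planar conformation would have a fully conjugated π system of 8 electrons. But 8 = 4(2), which is 4n not 4n+2, so ring H is not aromatic (cycloheptatrienyl anion).
Aromatic: B, C, D, E, F, G. Total: 6.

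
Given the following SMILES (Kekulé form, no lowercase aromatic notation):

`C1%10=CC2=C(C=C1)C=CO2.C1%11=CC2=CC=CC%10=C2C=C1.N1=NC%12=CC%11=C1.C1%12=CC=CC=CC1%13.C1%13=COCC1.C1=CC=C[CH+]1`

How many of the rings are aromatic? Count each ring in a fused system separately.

The SMILES encodes a six-membered carbon ring with three alternating C=C double bonds, fused to a five-membered ring containing one oxygen and two C=C double bonds; two fused six-membered carbon rings, each with three alternating C=C double bonds; a six-membered ring with two adjacent nitrogens and three alternating double bonds; a seven-membered carbon ring with three C=C double bonds and one sp³ carbon; a five-membered ring of four carbons and one oxygen, with one C=C double bond and two sp³ carbons; a five-membered all-carbon ring bearing a positive charge on one carbon, with two C=C double bonds.
The fused 6/5-membered bicyclic (with one oxygen) is a single π system with 9 sp² atoms and 10 π electrons from ring double bonds plus a heteroatom lone pair. 10 = 4(2)+2, so the system is aromatic and both rings count as aromatic (benzofuran).
The fused 6/6-membered bicyclic is a single π system with 10 sp² atoms and 10 π electrons from ring double bonds. 10 = 4(2)+2, so the system is aromatic and both rings count as aromatic (naphthalene).
The 6-membered ring with two nitrogens (1,2) is planar and fully conjugated; 3 ring double bonds give 6 π electrons. That satisfies 4n+2 with n=1, so it is aromatic (pyridazine).
The 7-membered ring has one sp³ carbon, so it is not fully conjugated — not aromatic (cycloheptatriene).
The 5-membered ring with one oxygen has two sp³ carbons, so it is not fully conjugated — not aromatic (2,3-dihydrofuran).
The 5-membered ring has only sp² ring atoms; a planar conformation would have a fully conjugated π system of 4 electrons. But 4 = 4(1), which is 4n not 4n+2, so it is not aromatic (cyclopentadienyl cation).
5 of the 8 rings are aromatic. Total: 5.

5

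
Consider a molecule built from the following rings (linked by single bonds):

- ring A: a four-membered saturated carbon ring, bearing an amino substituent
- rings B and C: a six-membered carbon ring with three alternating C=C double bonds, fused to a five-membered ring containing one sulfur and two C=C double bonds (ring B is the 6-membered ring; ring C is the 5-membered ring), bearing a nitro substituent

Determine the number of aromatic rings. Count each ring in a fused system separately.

2

Ring A has only sp³ atoms, so it is not fully conjugated — not aromatic (cyclobutane).
Rings B and C form a fused bicyclic system (with one sulfur) with 9 sp² atoms and 10 π electrons from ring double bonds plus a heteroatom lone pair. 10 = 4(2)+2, so the system is aromatic and both rings count as aromatic (benzothiophene).
Aromatic: B, C. Total: 2.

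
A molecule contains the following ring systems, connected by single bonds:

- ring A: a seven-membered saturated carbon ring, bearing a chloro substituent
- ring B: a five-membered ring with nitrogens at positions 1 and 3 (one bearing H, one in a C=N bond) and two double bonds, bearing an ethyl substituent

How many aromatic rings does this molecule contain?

1

Ring A has only sp³ atoms, so it is not fully conjugated — not aromatic (cycloheptane).
Ring B is fully conjugated (every ring atom contributes a p orbital); 2 ring double bonds (4 π electrons) plus a heteroatom lone pair (2) give 6 π electrons. 6 = 4(1)+2, so ring B is aromatic (imidazole).
Aromatic: B. Total: 1.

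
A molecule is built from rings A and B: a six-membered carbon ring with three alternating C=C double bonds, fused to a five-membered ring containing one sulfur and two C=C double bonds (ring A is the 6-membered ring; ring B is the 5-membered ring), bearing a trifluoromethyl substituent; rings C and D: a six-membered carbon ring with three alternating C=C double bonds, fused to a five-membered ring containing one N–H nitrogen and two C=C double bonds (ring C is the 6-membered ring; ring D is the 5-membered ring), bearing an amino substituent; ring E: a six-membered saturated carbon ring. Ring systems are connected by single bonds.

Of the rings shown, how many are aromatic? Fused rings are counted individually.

Rings A and B form a fused bicyclic system (with one sulfur) with 9 sp² atoms and 10 π electrons from ring double bonds plus a heteroatom lone pair. 10 = 4(2)+2, so the system is aromatic and both rings count as aromatic (benzothiophene).
Rings C and D form a fused bicyclic system (with one N–H) with 9 sp² atoms and 10 π electrons from ring double bonds plus a heteroatom lone pair. 10 = 4(2)+2, so the system is aromatic and both rings count as aromatic (indole).
Ring E has only sp³ atoms, so it is not fully conjugated — not aromatic (cyclohexane).
Aromatic: A, B, C, D. Total: 4.

4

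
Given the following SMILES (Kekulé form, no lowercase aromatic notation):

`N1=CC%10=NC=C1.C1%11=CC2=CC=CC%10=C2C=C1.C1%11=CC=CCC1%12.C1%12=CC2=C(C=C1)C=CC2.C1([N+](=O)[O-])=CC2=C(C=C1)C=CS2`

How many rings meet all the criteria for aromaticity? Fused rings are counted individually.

6

The SMILES encodes a six-membered ring with nitrogens at positions 1 and 4 and three alternating double bonds; two fused six-membered carbon rings, each with three alternating C=C double bonds; a six-membered carbon ring with two conjugated C=C double bonds and two sp³ carbons; a six-membered carbon ring with three alternating C=C double bonds, fused to a five-membered carbon ring containing one C=C double bond and one sp³ carbon; a six-membered carbon ring with three alternating C=C double bonds, fused to a five-membered ring containing one sulfur and two C=C double bonds.
The 6-membered ring with two nitrogens (1,4) has a continuous p-orbital overlap around the ring; 3 ring double bonds give 6 π electrons. Since 6 = 4n+2 (n=1), it is aromatic (pyrazine).
The fused 6/6-membered bicyclic is a single π system with 10 sp² atoms and 10 π electrons from ring double bonds. 10 = 4(2)+2, so the system is aromatic and both rings count as aromatic (naphthalene).
The 6-membered ring has two sp³ carbons, so it is not fully conjugated — not aromatic (1,3-cyclohexadiene).
The second 6-membered ring has a continuous p-orbital overlap around the ring; 3 ring double bonds give 6 π electrons. 6 = 4(1)+2, so it is aromatic (benzene ring).
The 5-membered ring has one sp³ carbon, so it is not fully conjugated — not aromatic (cyclopentene ring).
The fused 6/5-membered bicyclic (with one sulfur) is a single π system with 9 sp² atoms and 10 π electrons from ring double bonds plus a heteroatom lone pair. 10 = 4(2)+2, so the system is aromatic and both rings count as aromatic (benzothiophene).
6 of the 8 rings are aromatic. Total: 6.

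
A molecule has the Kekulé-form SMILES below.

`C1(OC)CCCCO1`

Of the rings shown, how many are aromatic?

The SMILES encodes a six-membered saturated ring of five carbons and one oxygen.
The 6-membered ring with one oxygen has only sp³ atoms, so it is not fully conjugated — not aromatic (tetrahydropyran).

0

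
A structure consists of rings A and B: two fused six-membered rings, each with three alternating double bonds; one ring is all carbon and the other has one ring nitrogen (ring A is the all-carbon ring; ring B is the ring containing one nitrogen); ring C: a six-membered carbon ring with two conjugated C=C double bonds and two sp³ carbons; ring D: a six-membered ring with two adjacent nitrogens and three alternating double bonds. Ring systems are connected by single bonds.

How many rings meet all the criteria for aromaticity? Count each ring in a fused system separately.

Rings A and B form a fused bicyclic system (with one nitrogen) with 10 sp² atoms and 10 π electrons from ring double bonds. 10 = 4(2)+2, so the system is aromatic and both rings count as aromatic (quinoline).
Ring C has two sp³ carbons, so it is not fully conjugated — not aromatic (1,3-cyclohexadiene).
Ring D has a continuous p-orbital overlap around the ring; 3 ring double bonds give 6 π electrons. Since 6 = 4n+2 (n=1), ring D is aromatic (pyridazine).
Aromatic: A, B, D. Total: 3.

3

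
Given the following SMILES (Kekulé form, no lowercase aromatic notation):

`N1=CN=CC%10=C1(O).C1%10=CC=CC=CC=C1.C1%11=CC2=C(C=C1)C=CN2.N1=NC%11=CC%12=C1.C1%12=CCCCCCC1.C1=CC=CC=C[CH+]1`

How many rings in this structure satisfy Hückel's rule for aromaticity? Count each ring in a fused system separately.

5

The SMILES encodes a six-membered ring with nitrogens at positions 1 and 3 and three alternating double bonds; an eight-membered carbon ring with four alternating C=C double bonds; a six-membered carbon ring with three alternating C=C double bonds, fused to a five-membered ring containing one N–H nitrogen and two C=C double bonds; a six-membered ring with two adjacent nitrogens and three alternating double bonds; an eight-membered carbon ring with one C=C double bond; a seven-membered all-carbon ring bearing a positive charge on one carbon, with three C=C double bonds.
The 6-membered ring with two nitrogens (1,3) is fully conjugated (every ring atom contributes a p orbital); 3 ring double bonds give 6 π electrons. That satisfies 4n+2 with n=1, so it is aromatic (pyrimidine).
The 8-membered ring has only sp² ring atoms; a planar conformation would have a fully conjugated π system of 8 electrons. But 8 = 4(2), which is 4n not 4n+2, so it is not aromatic (cyclooctatetraene) — cyclooctatetraene distorts into a non-planar tub to avoid antiaromaticity.
The fused 6/5-membered bicyclic (with one N–H) is a single π system with 9 sp² atoms and 10 π electrons from ring double bonds plus a heteroatom lone pair. 10 = 4(2)+2, so the system is aromatic and both rings count as aromatic (indole).
The 6-membered ring with two nitrogens (1,2) has a continuous p-orbital overlap around the ring; 3 ring double bonds give 6 π electrons. 6 = 4(1)+2, so it is aromatic (pyridazine).
The second 8-membered ring has six sp³ carbons, so it is not fully conjugated — not aromatic (cyclooctene).
The 7-membered ring has a continuous p-orbital overlap around the ring; 3 ring double bonds (6 π electrons) plus the carbocation's empty p orbital (0, but keeps the ring conjugated) give 6 π electrons. Since 6 = 4n+2 (n=1), it is aromatic (tropylium cation).
5 of the 7 rings are aromatic. Total: 5.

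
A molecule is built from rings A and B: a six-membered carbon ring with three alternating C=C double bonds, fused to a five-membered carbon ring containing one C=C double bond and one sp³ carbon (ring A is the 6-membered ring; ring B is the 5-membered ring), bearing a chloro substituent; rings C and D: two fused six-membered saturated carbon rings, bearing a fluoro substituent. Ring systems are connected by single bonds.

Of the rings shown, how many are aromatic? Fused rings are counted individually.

1

Ring A is fully conjugated (every ring atom contributes a p orbital); 3 ring double bonds give 6 π electrons. 6 = 4(1)+2, so ring A is aromatic (benzene ring).
Ring B has one sp³ carbon, so it is not fully conjugated — not aromatic (cyclopentene ring).
Ring C has only sp³ atoms, so it is not fully conjugated — not aromatic (cyclohexane ring).
Ring D has only sp³ atoms, so it is not fully conjugated — not aromatic (cyclohexane ring).
Aromatic: A. Total: 1.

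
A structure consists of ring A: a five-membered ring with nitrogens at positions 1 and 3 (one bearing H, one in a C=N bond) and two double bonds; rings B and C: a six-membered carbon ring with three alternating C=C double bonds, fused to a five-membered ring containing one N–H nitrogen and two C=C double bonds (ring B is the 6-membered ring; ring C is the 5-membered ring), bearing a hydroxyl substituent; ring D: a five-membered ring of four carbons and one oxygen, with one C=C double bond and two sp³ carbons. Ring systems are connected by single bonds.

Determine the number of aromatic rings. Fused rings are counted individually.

Ring A is planar and fully conjugated; 2 ring double bonds (4 π electrons) plus a heteroatom lone pair (2) give 6 π electrons. 6 = 4(1)+2, so ring A is aromatic (imidazole).
Rings B and C form a fused bicyclic system (with one N–H) with 9 sp² atoms and 10 π electrons from ring double bonds plus a heteroatom lone pair. 10 = 4(2)+2, so the system is aromatic and both rings count as aromatic (indole).
Ring D has two sp³ carbons, so it is not fully conjugated — not aromatic (2,3-dihydrofuran).
Aromatic: A, B, C. Total: 3.

3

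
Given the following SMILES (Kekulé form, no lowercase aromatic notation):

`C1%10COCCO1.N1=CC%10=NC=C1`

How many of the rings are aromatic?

1

The SMILES encodes a six-membered saturated ring with oxygens at positions 1 and 4; a six-membered ring with nitrogens at positions 1 and 4 and three alternating double bonds.
The 6-membered ring with two oxygens (1,4) has only sp³ atoms, so it is not fully conjugated — not aromatic (1,4-dioxane).
The 6-membered ring with two nitrogens (1,4) has a continuous p-orbital overlap around the ring; 3 ring double bonds give 6 π electrons. Since 6 = 4n+2 (n=1), it is aromatic (pyrazine).
1 of the 2 rings is aromatic. Total: 1.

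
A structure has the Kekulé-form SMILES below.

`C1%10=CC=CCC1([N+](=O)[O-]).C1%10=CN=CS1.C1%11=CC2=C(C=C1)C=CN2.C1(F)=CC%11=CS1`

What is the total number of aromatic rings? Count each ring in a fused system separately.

4

The SMILES encodes a six-membered carbon ring with two conjugated C=C double bonds and two sp³ carbons; a five-membered ring with a sulfur at position 1 and a nitrogen at position 3 (in a C=N bond), with two double bonds; a six-membered carbon ring with three alternating C=C double bonds, fused to a five-membered ring containing one N–H nitrogen and two C=C double bonds; a five-membered ring of four carbons and one sulfur, with two C=C double bonds.
The 6-membered ring has two sp³ carbons, so it is not fully conjugated — not aromatic (1,3-cyclohexadiene).
The 5-membered ring with one sulfur and one =N– is fully conjugated (every ring atom contributes a p orbital); 2 ring double bonds (4 π electrons) plus a heteroatom lone pair (2) give 6 π electrons. That satisfies 4n+2 with n=1, so it is aromatic (thiazole).
The fused 6/5-membered bicyclic (with one N–H) is a single π system with 9 sp² atoms and 10 π electrons from ring double bonds plus a heteroatom lone pair. 10 = 4(2)+2, so the system is aromatic and both rings count as aromatic (indole).
The 5-membered ring with one sulfur is fully conjugated (every ring atom contributes a p orbital); 2 ring double bonds (4 π electrons) plus a heteroatom lone pair (2) give 6 π electrons. 6 = 4(1)+2, so it is aromatic (thiophene).
4 of the 5 rings are aromatic. Total: 4.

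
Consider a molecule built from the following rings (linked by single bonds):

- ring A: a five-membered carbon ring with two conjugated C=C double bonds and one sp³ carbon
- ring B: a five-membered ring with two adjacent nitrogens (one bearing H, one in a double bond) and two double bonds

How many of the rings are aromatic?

1

Ring A has one sp³ carbon, so it is not fully conjugated — not aromatic (cyclopentadiene).
Ring B is planar and fully conjugated; 2 ring double bonds (4 π electrons) plus a heteroatom lone pair (2) give 6 π electrons. 6 = 4(1)+2, so ring B is aromatic (pyrazole).
Aromatic: B. Total: 1.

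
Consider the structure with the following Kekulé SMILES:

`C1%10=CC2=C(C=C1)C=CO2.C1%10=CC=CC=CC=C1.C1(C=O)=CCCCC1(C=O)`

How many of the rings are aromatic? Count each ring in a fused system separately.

2

The SMILES encodes a six-membered carbon ring with three alternating C=C double bonds, fused to a five-membered ring containing one oxygen and two C=C double bonds; an eight-membered carbon ring with four alternating C=C double bonds; a six-membered carbon ring with one C=C double bond.
The fused 6/5-membered bicyclic (with one oxygen) is a single π system with 9 sp² atoms and 10 π electrons from ring double bonds plus a heteroatom lone pair. 10 = 4(2)+2, so the system is aromatic and both rings count as aromatic (benzofuran).
The 8-membered ring has only sp² ring atoms; a planar conformation would have a fully conjugated π system of 8 electrons. But 8 = 4(2), which is 4n not 4n+2, so it is not aromatic (cyclooctatetraene) — cyclooctatetraene distorts into a non-planar tub to avoid antiaromaticity.
The 6-membered ring has four sp³ carbons, so it is not fully conjugated — not aromatic (cyclohexene).
2 of the 4 rings are aromatic. Total: 2.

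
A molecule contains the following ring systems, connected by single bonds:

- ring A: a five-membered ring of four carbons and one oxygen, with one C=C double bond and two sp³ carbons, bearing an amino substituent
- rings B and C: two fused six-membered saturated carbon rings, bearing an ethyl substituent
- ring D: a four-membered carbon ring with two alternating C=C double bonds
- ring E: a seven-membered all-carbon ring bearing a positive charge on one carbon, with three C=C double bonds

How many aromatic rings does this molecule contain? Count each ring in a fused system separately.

Ring A has two sp³ carbons, so it is not fully conjugated — not aromatic (2,3-dihydrofuran).
Ring B has only sp³ atoms, so it is not fully conjugated — not aromatic (cyclohexane ring).
Ring C has only sp³ atoms, so it is not fully conjugated — not aromatic (cyclohexane ring).
Ring D has only sp² ring atoms; a planar conformation would have a fully conjugated π system of 4 electrons. But 4 = 4(1), which is 4n not 4n+2, so ring D is not aromatic (cyclobutadiene) — cyclobutadiene is antiaromatic and distorts to a rectangle.
Ring E is fully conjugated (every ring atom contributes a p orbital); 3 ring double bonds (6 π electrons) plus the carbocation's empty p orbital (0, but keeps the ring conjugated) give 6 π electrons. Since 6 = 4n+2 (n=1), ring E is aromatic (tropylium cation).
Aromatic: E. Total: 1.

1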